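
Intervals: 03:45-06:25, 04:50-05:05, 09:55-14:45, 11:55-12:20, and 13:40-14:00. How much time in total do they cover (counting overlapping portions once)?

Merged: 03:45–06:25, 09:55–14:45.
Lengths: 2 h 40 min + 4 h 50 min = 7 h 30 min.

7 h 30 min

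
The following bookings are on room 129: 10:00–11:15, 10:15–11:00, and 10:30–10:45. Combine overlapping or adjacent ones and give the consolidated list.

10:15–11:00 overlaps/touches 10:00–11:15 → extend to 10:00–11:15.
10:30–10:45 overlaps/touches 10:00–11:15 → extend to 10:00–11:15.

10:00–11:15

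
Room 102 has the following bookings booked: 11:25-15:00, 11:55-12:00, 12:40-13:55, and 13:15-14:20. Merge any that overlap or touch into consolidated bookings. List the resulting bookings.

11:25-15:00

11:55-12:00 overlaps/touches 11:25-15:00 → extend to 11:25-15:00.
12:40-13:55 overlaps/touches 11:25-15:00 → extend to 11:25-15:00.
13:15-14:20 overlaps/touches 11:25-15:00 → extend to 11:25-15:00.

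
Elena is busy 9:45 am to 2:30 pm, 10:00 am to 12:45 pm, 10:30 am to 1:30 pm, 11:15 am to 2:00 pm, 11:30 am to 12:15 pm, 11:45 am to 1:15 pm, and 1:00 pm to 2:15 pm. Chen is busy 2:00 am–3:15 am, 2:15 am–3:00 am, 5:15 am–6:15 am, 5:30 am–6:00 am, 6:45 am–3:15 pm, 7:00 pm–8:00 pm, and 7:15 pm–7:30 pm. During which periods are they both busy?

9:45 am–2:30 pm

First set merges to 9:45 am–2:30 pm.
Second set merges to 2:00 am–3:15 am, 5:15 am–6:15 am, 6:45 am–3:15 pm, 7:00 pm–8:00 pm.
9:45 am–2:30 pm ∩ B → 9:45 am–2:30 pm.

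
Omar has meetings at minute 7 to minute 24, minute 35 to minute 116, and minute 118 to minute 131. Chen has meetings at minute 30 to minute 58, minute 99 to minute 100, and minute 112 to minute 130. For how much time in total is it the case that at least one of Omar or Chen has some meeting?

A ∪ B = minute 7 to minute 24, minute 30 to minute 131.
Total: 17 minutes + 101 minutes = 118 minutes.

118 minutes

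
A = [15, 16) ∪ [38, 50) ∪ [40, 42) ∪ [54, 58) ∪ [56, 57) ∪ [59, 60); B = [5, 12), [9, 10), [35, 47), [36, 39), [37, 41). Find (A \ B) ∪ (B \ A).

[5, 12) ∪ [15, 16) ∪ [35, 38) ∪ [47, 50) ∪ [54, 58) ∪ [59, 60)

Merge the first list: [15, 16), [38, 50), [54, 58), [59, 60).
Merge the second list: [5, 12), [35, 47).
A \ B = [15, 16), [47, 50), [54, 58), [59, 60).
B \ A = [5, 12), [35, 38).
Union of the two gives the symmetric difference.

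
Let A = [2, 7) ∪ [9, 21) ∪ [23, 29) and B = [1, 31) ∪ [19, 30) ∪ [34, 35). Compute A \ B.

none

B, merged: [1, 31), [34, 35).
[2, 7): fully covered by B → removed.
[9, 21): fully covered by B → removed.
[23, 29): fully covered by B → removed.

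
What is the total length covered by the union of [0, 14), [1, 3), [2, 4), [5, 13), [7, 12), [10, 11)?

14

Merged: [0, 14).
Length: 14.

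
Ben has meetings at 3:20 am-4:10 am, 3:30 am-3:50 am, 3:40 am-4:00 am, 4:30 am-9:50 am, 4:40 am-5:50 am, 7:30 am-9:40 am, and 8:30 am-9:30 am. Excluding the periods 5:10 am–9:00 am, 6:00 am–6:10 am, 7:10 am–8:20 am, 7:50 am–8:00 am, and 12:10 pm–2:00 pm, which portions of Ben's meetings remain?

Merge the first list: 3:20 am-4:10 am, 4:30 am-9:50 am.
Merge the second list: 5:10 am-9:00 am, 12:10 pm-2:00 pm.
3:20 am-4:10 am: nothing removed.
4:30 am-9:50 am \ B = 4:30 am-5:10 am, 9:00 am-9:50 am.

3:20 am-4:10 am, 4:30 am-5:10 am, 9:00 am-9:50 am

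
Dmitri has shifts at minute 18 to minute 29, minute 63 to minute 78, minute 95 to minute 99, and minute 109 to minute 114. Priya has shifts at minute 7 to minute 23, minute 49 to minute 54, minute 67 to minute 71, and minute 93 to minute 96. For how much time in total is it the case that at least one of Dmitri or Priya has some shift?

53 minutes

A ∪ B = minute 7 to minute 29, minute 49 to minute 54, minute 63 to minute 78, minute 93 to minute 99, minute 109 to minute 114.
Total: 22 minutes + 5 minutes + 15 minutes + 6 minutes + 5 minutes = 53 minutes.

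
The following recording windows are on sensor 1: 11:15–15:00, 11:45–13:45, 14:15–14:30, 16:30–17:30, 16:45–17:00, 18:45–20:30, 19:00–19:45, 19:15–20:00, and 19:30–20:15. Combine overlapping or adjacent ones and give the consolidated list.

11:45–13:45 overlaps/touches 11:15–15:00 → extend to 11:15–15:00.
14:15–14:30 overlaps/touches 11:15–15:00 → extend to 11:15–15:00.
16:30–17:30 is disjoint → start new block.
16:45–17:00 overlaps/touches 16:30–17:30 → extend to 16:30–17:30.
18:45–20:30 is disjoint → start new block.
19:00–19:45 overlaps/touches 18:45–20:30 → extend to 18:45–20:30.
19:15–20:00 overlaps/touches 18:45–20:30 → extend to 18:45–20:30.
19:30–20:15 overlaps/touches 18:45–20:30 → extend to 18:45–20:30.

11:15–15:00, 16:30–17:30, 18:45–20:30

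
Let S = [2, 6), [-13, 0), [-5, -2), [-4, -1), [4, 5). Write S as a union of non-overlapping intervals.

Sort by start: [-13, 0), [-5, -2), [-4, -1), [2, 6), [4, 5).
[-5, -2) overlaps/touches [-13, 0) → extend to [-13, 0).
[-4, -1) overlaps/touches [-13, 0) → extend to [-13, 0).
[2, 6) is disjoint → start new block.
[4, 5) overlaps/touches [2, 6) → extend to [2, 6).

[-13, 0) ∪ [2, 6)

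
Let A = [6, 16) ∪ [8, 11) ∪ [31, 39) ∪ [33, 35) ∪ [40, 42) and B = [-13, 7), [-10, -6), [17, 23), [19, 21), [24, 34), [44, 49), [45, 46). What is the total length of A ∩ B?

Merge the first list: [6, 16), [31, 39), [40, 42).
Merge the second list: [-13, 7), [17, 23), [24, 34), [44, 49).
A ∩ B = [6, 7), [31, 34).
Total: 1 + 3 = 4.

4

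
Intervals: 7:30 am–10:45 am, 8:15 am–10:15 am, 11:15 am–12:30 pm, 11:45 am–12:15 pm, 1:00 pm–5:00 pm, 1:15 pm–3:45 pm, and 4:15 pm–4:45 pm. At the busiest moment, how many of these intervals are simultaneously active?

2

Sweep endpoints in order; track running count of active intervals.
Peak of 2 reached at 8:15 am.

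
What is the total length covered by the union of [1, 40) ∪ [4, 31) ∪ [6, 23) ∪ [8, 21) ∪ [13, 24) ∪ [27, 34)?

Merged: [1, 40).
Length: 39.

39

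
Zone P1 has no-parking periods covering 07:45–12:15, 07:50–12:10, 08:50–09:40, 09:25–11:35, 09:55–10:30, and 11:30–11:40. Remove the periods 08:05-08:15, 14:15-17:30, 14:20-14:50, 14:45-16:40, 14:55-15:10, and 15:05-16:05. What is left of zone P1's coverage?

First set merges to 07:45–12:15.
Second set merges to 08:05–08:15, 14:15–17:30.
07:45–12:15 \ B = 07:45–08:05, 08:15–12:15.

07:45–08:05, 08:15–12:15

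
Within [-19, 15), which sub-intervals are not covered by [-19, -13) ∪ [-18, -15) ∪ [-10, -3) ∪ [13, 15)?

[-13, -10) ∪ [-3, 13)

After merging, the occupied span is [-19, -13), [-10, -3), [13, 15).
Gaps within [-19, 15): [-13, -10), [-3, 13).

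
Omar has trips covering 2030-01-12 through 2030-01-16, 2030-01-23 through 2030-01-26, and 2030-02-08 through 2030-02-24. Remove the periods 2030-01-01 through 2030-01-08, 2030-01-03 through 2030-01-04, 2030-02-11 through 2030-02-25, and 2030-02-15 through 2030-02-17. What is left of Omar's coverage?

2030-01-12 through 2030-01-16, 2030-01-23 through 2030-01-26, 2030-02-08 through 2030-02-10

Second set merges to 2030-01-01 through 2030-01-08, 2030-02-11 through 2030-02-25.
2030-01-12 through 2030-01-16 is untouched.
2030-01-23 through 2030-01-26 is untouched.
2030-02-08 through 2030-02-24 with B removed leaves 2030-02-08 through 2030-02-10.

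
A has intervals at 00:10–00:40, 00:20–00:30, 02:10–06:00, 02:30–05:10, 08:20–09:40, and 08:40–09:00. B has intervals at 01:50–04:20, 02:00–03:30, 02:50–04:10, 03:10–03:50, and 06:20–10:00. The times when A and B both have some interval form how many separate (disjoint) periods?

2

A, merged: 00:10–00:40, 02:10–06:00, 08:20–09:40.
B, merged: 01:50–04:20, 06:20–10:00.
A ∩ B = 02:10–04:20, 08:20–09:40.
That is 2 disjoint pieces.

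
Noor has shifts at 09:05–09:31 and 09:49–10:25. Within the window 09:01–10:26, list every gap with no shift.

09:01-09:05, 09:31-09:49, 10:25-10:26

Covered (merged): 09:05-09:31, 09:49-10:25.
Gaps within 09:01-10:26: 09:01-09:05, 09:31-09:49, 10:25-10:26.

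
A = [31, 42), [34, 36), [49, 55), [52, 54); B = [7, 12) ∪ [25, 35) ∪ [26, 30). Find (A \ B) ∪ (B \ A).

[7, 12) ∪ [25, 31) ∪ [35, 42) ∪ [49, 55)

A, merged: [31, 42), [49, 55).
B, merged: [7, 12), [25, 35).
A \ B = [35, 42), [49, 55).
B \ A = [7, 12), [25, 31).
Union of the two gives the symmetric difference.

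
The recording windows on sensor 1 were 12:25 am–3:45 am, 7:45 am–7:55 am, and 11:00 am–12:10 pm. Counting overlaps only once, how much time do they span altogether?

Merged: 12:25 am–3:45 am, 7:45 am–7:55 am, 11:00 am–12:10 pm.
Lengths: 3 h 20 min + 10 min + 1 h 10 min = 4 h 40 min.

4 h 40 min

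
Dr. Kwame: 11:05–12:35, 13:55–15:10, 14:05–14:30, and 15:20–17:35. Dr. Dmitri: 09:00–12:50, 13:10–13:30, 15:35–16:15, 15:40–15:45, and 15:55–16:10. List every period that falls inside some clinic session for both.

A, merged: 11:05–12:35, 13:55–15:10, 15:20–17:35.
B, merged: 09:00–12:50, 13:10–13:30, 15:35–16:15.
11:05–12:35 ∩ B → 11:05–12:35.
13:55–15:10 meets no B interval.
15:20–17:35 ∩ B → 15:35–16:15.

11:05–12:35, 15:35–16:15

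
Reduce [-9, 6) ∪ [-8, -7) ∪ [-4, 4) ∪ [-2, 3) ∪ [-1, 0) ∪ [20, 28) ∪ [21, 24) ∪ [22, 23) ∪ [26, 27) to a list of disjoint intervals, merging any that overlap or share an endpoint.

[-8, -7) overlaps/touches [-9, 6) → extend to [-9, 6).
[-4, 4) overlaps/touches [-9, 6) → extend to [-9, 6).
[-2, 3) overlaps/touches [-9, 6) → extend to [-9, 6).
[-1, 0) overlaps/touches [-9, 6) → extend to [-9, 6).
[20, 28) is disjoint → start new block.
[21, 24) overlaps/touches [20, 28) → extend to [20, 28).
[22, 23) overlaps/touches [20, 28) → extend to [20, 28).
[26, 27) overlaps/touches [20, 28) → extend to [20, 28).

[-9, 6) ∪ [20, 28)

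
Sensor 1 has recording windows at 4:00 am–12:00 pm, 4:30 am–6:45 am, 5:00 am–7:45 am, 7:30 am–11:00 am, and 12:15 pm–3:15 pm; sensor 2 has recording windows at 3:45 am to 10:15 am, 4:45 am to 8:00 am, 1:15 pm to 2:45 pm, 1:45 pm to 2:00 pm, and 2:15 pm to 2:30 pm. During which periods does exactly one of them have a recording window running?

3:45 am–4:00 am, 10:15 am–12:00 pm, 12:15 pm–1:15 pm, 2:45 pm–3:15 pm

Merge the first list: 4:00 am–12:00 pm, 12:15 pm–3:15 pm.
Merge the second list: 3:45 am–10:15 am, 1:15 pm–2:45 pm.
A \ B = 10:15 am–12:00 pm, 12:15 pm–1:15 pm, 2:45 pm–3:15 pm.
B \ A = 3:45 am–4:00 am.
Union of the two gives the symmetric difference.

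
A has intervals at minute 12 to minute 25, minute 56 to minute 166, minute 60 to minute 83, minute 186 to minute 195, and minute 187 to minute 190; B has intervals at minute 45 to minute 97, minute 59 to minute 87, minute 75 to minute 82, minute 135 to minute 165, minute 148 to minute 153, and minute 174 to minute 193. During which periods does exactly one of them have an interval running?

Merge the first list: minute 12 to minute 25, minute 56 to minute 166, minute 186 to minute 195.
Merge the second list: minute 45 to minute 97, minute 135 to minute 165, minute 174 to minute 193.
A but not B: minute 12 to minute 25, minute 97 to minute 135, minute 165 to minute 166, minute 193 to minute 195.
B but not A: minute 45 to minute 56, minute 174 to minute 186.
Combining gives A △ B.

minute 12 to minute 25, minute 45 to minute 56, minute 97 to minute 135, minute 165 to minute 166, minute 174 to minute 186, minute 193 to minute 195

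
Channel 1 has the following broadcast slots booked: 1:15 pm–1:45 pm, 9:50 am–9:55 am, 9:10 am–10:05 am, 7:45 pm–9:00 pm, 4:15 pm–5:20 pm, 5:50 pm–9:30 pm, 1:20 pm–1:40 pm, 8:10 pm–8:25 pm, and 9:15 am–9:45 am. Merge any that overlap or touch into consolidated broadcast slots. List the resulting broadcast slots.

Sort by start: 9:10 am-10:05 am, 9:15 am-9:45 am, 9:50 am-9:55 am, 1:15 pm-1:45 pm, 1:20 pm-1:40 pm, 4:15 pm-5:20 pm, 5:50 pm-9:30 pm, 7:45 pm-9:00 pm, 8:10 pm-8:25 pm.
9:15 am-9:45 am overlaps/touches 9:10 am-10:05 am → extend to 9:10 am-10:05 am.
9:50 am-9:55 am overlaps/touches 9:10 am-10:05 am → extend to 9:10 am-10:05 am.
1:15 pm-1:45 pm is disjoint → start new block.
1:20 pm-1:40 pm overlaps/touches 1:15 pm-1:45 pm → extend to 1:15 pm-1:45 pm.
4:15 pm-5:20 pm is disjoint → start new block.
5:50 pm-9:30 pm is disjoint → start new block.
7:45 pm-9:00 pm overlaps/touches 5:50 pm-9:30 pm → extend to 5:50 pm-9:30 pm.
8:10 pm-8:25 pm overlaps/touches 5:50 pm-9:30 pm → extend to 5:50 pm-9:30 pm.

9:10 am-10:05 am, 1:15 pm-1:45 pm, 4:15 pm-5:20 pm, 5:50 pm-9:30 pm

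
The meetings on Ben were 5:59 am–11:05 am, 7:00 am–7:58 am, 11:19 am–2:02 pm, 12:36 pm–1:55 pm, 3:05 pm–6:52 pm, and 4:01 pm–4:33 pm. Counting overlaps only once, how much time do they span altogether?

Merged: 5:59 am–11:05 am, 11:19 am–2:02 pm, 3:05 pm–6:52 pm.
Lengths: 5 h 6 min + 2 h 43 min + 3 h 47 min = 11 h 36 min.

11 h 36 min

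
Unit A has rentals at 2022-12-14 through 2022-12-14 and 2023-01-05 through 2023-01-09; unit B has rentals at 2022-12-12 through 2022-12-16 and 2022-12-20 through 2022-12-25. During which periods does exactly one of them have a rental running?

2022-12-12 through 2022-12-13, 2022-12-15 through 2022-12-16, 2022-12-20 through 2022-12-25, 2023-01-05 through 2023-01-09

A \ B = 2023-01-05 through 2023-01-09.
B \ A = 2022-12-12 through 2022-12-13, 2022-12-15 through 2022-12-16, 2022-12-20 through 2022-12-25.
Union of the two gives the symmetric difference.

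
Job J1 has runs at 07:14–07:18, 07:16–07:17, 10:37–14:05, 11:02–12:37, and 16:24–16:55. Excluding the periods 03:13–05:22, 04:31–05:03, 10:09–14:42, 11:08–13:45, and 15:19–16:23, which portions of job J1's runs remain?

07:14–07:18, 16:24–16:55

A, merged: 07:14–07:18, 10:37–14:05, 16:24–16:55.
B, merged: 03:13–05:22, 10:09–14:42, 15:19–16:23.
07:14–07:18: nothing removed.
10:37–14:05: entirely removed.
16:24–16:55: nothing removed.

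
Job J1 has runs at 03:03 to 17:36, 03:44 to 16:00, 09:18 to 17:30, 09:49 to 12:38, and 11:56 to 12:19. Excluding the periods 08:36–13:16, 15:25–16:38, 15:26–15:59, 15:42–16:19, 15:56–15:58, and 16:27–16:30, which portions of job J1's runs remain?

Merge the first list: 03:03–17:36.
Merge the second list: 08:36–13:16, 15:25–16:38.
03:03–17:36 \ B = 03:03–08:36, 13:16–15:25, 16:38–17:36.

03:03–08:36, 13:16–15:25, 16:38–17:36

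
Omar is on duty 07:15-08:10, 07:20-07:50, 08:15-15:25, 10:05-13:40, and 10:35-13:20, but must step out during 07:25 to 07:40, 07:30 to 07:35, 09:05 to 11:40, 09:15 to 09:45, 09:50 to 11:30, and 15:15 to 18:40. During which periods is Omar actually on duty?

First set merges to 07:15–08:10, 08:15–15:25.
Second set merges to 07:25–07:40, 09:05–11:40, 15:15–18:40.
07:15–08:10 with B removed leaves 07:15–07:25, 07:40–08:10.
08:15–15:25 with B removed leaves 08:15–09:05, 11:40–15:15.

07:15–07:25, 07:40–08:10, 08:15–09:05, 11:40–15:15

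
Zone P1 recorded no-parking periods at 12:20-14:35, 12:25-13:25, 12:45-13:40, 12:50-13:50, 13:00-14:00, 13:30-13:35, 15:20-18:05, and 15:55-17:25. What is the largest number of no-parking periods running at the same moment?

At 13:00, 5 of the intervals are simultaneously active.
No point has more.

5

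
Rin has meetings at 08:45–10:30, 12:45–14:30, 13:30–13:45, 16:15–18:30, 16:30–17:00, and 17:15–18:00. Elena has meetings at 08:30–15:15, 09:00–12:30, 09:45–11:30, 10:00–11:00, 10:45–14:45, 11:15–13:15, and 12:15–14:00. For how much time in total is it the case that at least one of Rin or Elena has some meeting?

9 h

A, merged: 08:45-10:30, 12:45-14:30, 16:15-18:30.
B, merged: 08:30-15:15.
A ∪ B = 08:30-15:15, 16:15-18:30.
Total: 6 h 45 min + 2 h 15 min = 9 h.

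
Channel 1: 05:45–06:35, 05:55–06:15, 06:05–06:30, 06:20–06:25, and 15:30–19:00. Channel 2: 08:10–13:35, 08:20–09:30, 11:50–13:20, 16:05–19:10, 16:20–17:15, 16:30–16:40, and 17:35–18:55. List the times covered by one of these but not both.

05:45–06:35, 08:10–13:35, 15:30–16:05, 19:00–19:10

First set merges to 05:45–06:35, 15:30–19:00.
Second set merges to 08:10–13:35, 16:05–19:10.
Only in the first: 05:45–06:35, 15:30–16:05.
Only in the second: 08:10–13:35, 19:00–19:10.
Together these are the periods covered by exactly one.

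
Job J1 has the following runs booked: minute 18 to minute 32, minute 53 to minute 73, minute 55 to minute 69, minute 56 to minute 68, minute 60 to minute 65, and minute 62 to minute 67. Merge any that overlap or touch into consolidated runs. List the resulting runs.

minute 53 to minute 73 is disjoint → start new block.
minute 55 to minute 69 overlaps/touches minute 53 to minute 73 → extend to minute 53 to minute 73.
minute 56 to minute 68 overlaps/touches minute 53 to minute 73 → extend to minute 53 to minute 73.
minute 60 to minute 65 overlaps/touches minute 53 to minute 73 → extend to minute 53 to minute 73.
minute 62 to minute 67 overlaps/touches minute 53 to minute 73 → extend to minute 53 to minute 73.

minute 18 to minute 32, minute 53 to minute 73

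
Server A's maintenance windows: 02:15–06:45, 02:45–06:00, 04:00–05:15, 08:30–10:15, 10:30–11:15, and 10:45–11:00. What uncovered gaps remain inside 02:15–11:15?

06:45-08:30, 10:15-10:30

The merged coverage is 02:15-06:45, 08:30-10:15, 10:30-11:15.
Gaps within 02:15-11:15: 06:45-08:30, 10:15-10:30.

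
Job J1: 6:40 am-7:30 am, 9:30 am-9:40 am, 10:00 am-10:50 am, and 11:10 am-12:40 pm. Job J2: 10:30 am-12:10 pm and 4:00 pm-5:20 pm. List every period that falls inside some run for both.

10:30 am-10:50 am, 11:10 am-12:10 pm

6:40 am-7:30 am: no overlap with the second set.
9:30 am-9:40 am: no overlap with the second set.
10:00 am-10:50 am meets the second set on 10:30 am-10:50 am.
11:10 am-12:40 pm meets the second set on 11:10 am-12:10 pm.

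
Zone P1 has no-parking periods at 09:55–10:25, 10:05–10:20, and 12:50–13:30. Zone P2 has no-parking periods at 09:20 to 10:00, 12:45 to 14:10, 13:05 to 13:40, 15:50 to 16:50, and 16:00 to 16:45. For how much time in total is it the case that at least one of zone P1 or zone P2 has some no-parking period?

3 h 30 min

First set merges to 09:55–10:25, 12:50–13:30.
Second set merges to 09:20–10:00, 12:45–14:10, 15:50–16:50.
A ∪ B = 09:20–10:25, 12:45–14:10, 15:50–16:50.
Total: 1 h 5 min + 1 h 25 min + 1 h = 3 h 30 min.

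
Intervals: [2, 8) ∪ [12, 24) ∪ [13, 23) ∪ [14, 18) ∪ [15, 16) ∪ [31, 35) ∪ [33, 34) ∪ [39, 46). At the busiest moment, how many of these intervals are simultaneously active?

4

Sweep endpoints in order; track running count of active intervals.
Peak of 4 reached at 15.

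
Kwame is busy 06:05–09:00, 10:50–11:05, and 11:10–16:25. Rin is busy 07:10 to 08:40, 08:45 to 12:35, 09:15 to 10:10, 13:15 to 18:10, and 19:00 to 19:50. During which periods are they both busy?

Second set merges to 07:10-08:40, 08:45-12:35, 13:15-18:10, 19:00-19:50.
06:05-09:00 meets the second set on 07:10-08:40, 08:45-09:00.
10:50-11:05 meets the second set on 10:50-11:05.
11:10-16:25 meets the second set on 11:10-12:35, 13:15-16:25.

07:10-08:40, 08:45-09:00, 10:50-11:05, 11:10-12:35, 13:15-16:25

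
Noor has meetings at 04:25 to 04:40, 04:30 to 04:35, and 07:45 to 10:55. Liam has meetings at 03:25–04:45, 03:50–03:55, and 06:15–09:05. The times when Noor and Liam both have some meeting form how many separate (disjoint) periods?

Merge the first list: 04:25–04:40, 07:45–10:55.
Merge the second list: 03:25–04:45, 06:15–09:05.
A ∩ B = 04:25–04:40, 07:45–09:05.
That is 2 disjoint pieces.

2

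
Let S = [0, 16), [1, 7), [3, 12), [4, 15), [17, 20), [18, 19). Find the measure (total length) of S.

19

Merged: [0, 16), [17, 20).
Lengths: 16 + 3 = 19.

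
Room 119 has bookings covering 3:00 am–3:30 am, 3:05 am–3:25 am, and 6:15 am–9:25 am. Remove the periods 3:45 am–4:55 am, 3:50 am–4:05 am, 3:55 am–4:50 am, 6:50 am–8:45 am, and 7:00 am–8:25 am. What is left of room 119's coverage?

3:00 am–3:30 am, 6:15 am–6:50 am, 8:45 am–9:25 am

Merge the first list: 3:00 am–3:30 am, 6:15 am–9:25 am.
Merge the second list: 3:45 am–4:55 am, 6:50 am–8:45 am.
3:00 am–3:30 am is untouched.
6:15 am–9:25 am with B removed leaves 6:15 am–6:50 am, 8:45 am–9:25 am.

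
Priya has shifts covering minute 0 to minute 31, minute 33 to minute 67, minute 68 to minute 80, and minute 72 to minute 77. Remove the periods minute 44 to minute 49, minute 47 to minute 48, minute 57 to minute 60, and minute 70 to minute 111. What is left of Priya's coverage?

minute 0 to minute 31, minute 33 to minute 44, minute 49 to minute 57, minute 60 to minute 67, minute 68 to minute 70

First set merges to minute 0 to minute 31, minute 33 to minute 67, minute 68 to minute 80.
Second set merges to minute 44 to minute 49, minute 57 to minute 60, minute 70 to minute 111.
minute 0 to minute 31 is untouched.
minute 33 to minute 67 with B removed leaves minute 33 to minute 44, minute 49 to minute 57, minute 60 to minute 67.
minute 68 to minute 80 with B removed leaves minute 68 to minute 70.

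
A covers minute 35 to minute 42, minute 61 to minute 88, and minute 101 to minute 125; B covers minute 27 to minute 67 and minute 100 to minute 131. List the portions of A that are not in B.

minute 35 to minute 42 lies entirely inside B → drops out.
minute 61 to minute 88 with B removed leaves minute 67 to minute 88.
minute 101 to minute 125 lies entirely inside B → drops out.

minute 67 to minute 88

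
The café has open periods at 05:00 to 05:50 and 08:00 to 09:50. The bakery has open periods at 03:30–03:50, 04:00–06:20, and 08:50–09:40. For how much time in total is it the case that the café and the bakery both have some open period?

A ∩ B = 05:00–05:50, 08:50–09:40.
Total: 50 min + 50 min = 1 h 40 min.

1 h 40 min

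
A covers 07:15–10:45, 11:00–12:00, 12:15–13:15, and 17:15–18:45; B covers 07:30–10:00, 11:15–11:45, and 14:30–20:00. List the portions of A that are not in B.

07:15–07:30, 10:00–10:45, 11:00–11:15, 11:45–12:00, 12:15–13:15

07:15–10:45 \ B = 07:15–07:30, 10:00–10:45.
11:00–12:00 \ B = 11:00–11:15, 11:45–12:00.
12:15–13:15: nothing removed.
17:15–18:45: entirely removed.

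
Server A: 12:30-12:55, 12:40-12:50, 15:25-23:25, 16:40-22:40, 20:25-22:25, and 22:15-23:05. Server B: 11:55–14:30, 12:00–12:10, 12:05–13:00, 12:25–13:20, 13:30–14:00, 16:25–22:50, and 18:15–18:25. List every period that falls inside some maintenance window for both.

12:30-12:55, 16:25-22:50

Merge the first list: 12:30-12:55, 15:25-23:25.
Merge the second list: 11:55-14:30, 16:25-22:50.
12:30-12:55 overlaps B on 12:30-12:55.
15:25-23:25 overlaps B on 16:25-22:50.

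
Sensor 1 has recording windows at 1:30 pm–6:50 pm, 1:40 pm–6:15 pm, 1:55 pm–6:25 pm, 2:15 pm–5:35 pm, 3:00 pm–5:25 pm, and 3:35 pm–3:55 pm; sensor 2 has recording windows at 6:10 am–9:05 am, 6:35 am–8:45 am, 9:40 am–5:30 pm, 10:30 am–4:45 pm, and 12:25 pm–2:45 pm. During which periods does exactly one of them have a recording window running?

6:10 am–9:05 am, 9:40 am–1:30 pm, 5:30 pm–6:50 pm

Merge the first list: 1:30 pm–6:50 pm.
Merge the second list: 6:10 am–9:05 am, 9:40 am–5:30 pm.
A \ B = 5:30 pm–6:50 pm.
B \ A = 6:10 am–9:05 am, 9:40 am–1:30 pm.
Union of the two gives the symmetric difference.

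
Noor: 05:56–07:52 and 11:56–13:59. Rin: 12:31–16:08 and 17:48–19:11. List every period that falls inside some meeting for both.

12:31–13:59

05:56–07:52 meets no B interval.
11:56–13:59 ∩ B → 12:31–13:59.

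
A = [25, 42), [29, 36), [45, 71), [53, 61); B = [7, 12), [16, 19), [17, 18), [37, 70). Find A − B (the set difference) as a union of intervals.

[25, 37) ∪ [70, 71)

Merge the first list: [25, 42), [45, 71).
Merge the second list: [7, 12), [16, 19), [37, 70).
[25, 42) \ B = [25, 37).
[45, 71) \ B = [70, 71).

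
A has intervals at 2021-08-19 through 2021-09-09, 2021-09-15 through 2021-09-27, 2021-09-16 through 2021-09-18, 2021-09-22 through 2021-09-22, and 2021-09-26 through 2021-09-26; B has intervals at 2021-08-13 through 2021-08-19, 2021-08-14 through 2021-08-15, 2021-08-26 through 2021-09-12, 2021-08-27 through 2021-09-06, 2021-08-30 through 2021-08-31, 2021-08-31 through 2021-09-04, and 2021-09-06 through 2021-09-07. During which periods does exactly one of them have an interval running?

2021-08-13 through 2021-08-18, 2021-08-20 through 2021-08-25, 2021-09-10 through 2021-09-12, 2021-09-15 through 2021-09-27

First set merges to 2021-08-19 through 2021-09-09, 2021-09-15 through 2021-09-27.
Second set merges to 2021-08-13 through 2021-08-19, 2021-08-26 through 2021-09-12.
A but not B: 2021-08-20 through 2021-08-25, 2021-09-15 through 2021-09-27.
B but not A: 2021-08-13 through 2021-08-18, 2021-09-10 through 2021-09-12.
Combining gives A △ B.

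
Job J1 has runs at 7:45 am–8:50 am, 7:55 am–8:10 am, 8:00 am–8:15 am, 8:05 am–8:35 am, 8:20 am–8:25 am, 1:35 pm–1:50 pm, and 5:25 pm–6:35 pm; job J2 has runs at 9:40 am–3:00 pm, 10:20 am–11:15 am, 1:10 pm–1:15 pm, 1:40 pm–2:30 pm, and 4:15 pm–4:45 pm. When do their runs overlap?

1:35 pm–1:50 pm

Merge the first list: 7:45 am–8:50 am, 1:35 pm–1:50 pm, 5:25 pm–6:35 pm.
Merge the second list: 9:40 am–3:00 pm, 4:15 pm–4:45 pm.
7:45 am–8:50 am meets no B interval.
1:35 pm–1:50 pm ∩ B → 1:35 pm–1:50 pm.
5:25 pm–6:35 pm meets no B interval.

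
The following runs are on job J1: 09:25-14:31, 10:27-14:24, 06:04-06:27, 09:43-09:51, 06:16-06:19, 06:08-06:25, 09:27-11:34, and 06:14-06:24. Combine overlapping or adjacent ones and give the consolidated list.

Sort by start: 06:04–06:27, 06:08–06:25, 06:14–06:24, 06:16–06:19, 09:25–14:31, 09:27–11:34, 09:43–09:51, 10:27–14:24.
06:08–06:25 overlaps/touches 06:04–06:27 → extend to 06:04–06:27.
06:14–06:24 overlaps/touches 06:04–06:27 → extend to 06:04–06:27.
06:16–06:19 overlaps/touches 06:04–06:27 → extend to 06:04–06:27.
09:25–14:31 is disjoint → start new block.
09:27–11:34 overlaps/touches 09:25–14:31 → extend to 09:25–14:31.
09:43–09:51 overlaps/touches 09:25–14:31 → extend to 09:25–14:31.
10:27–14:24 overlaps/touches 09:25–14:31 → extend to 09:25–14:31.

06:04–06:27, 09:25–14:31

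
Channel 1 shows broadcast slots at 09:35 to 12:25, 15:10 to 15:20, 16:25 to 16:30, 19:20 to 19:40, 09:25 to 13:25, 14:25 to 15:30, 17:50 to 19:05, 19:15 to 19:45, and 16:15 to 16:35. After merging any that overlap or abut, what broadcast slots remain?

09:25–13:25, 14:25–15:30, 16:15–16:35, 17:50–19:05, 19:15–19:45

Sort by start: 09:25–13:25, 09:35–12:25, 14:25–15:30, 15:10–15:20, 16:15–16:35, 16:25–16:30, 17:50–19:05, 19:15–19:45, 19:20–19:40.
09:35–12:25 overlaps/touches 09:25–13:25 → extend to 09:25–13:25.
14:25–15:30 is disjoint → start new block.
15:10–15:20 overlaps/touches 14:25–15:30 → extend to 14:25–15:30.
16:15–16:35 is disjoint → start new block.
16:25–16:30 overlaps/touches 16:15–16:35 → extend to 16:15–16:35.
17:50–19:05 is disjoint → start new block.
19:15–19:45 is disjoint → start new block.
19:20–19:40 overlaps/touches 19:15–19:45 → extend to 19:15–19:45.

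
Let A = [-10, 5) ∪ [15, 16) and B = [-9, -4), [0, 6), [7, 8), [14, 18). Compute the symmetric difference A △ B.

Only in the first: [-10, -9), [-4, 0).
Only in the second: [5, 6), [7, 8), [14, 15), [16, 18).
Together these are the periods covered by exactly one.

[-10, -9) ∪ [-4, 0) ∪ [5, 6) ∪ [7, 8) ∪ [14, 15) ∪ [16, 18)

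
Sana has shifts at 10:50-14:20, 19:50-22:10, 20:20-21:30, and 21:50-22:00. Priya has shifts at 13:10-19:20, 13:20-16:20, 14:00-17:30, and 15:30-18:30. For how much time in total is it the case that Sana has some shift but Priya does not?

First set merges to 10:50-14:20, 19:50-22:10.
Second set merges to 13:10-19:20.
A \ B = 10:50-13:10, 19:50-22:10.
Total: 2 h 20 min + 2 h 20 min = 4 h 40 min.

4 h 40 min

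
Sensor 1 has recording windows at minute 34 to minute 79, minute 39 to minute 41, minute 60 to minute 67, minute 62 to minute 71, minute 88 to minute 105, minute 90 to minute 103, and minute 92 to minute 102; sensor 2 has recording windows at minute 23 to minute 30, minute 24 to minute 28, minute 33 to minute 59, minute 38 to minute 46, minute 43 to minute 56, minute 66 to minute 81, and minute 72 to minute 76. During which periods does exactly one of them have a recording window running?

A, merged: minute 34 to minute 79, minute 88 to minute 105.
B, merged: minute 23 to minute 30, minute 33 to minute 59, minute 66 to minute 81.
A but not B: minute 59 to minute 66, minute 88 to minute 105.
B but not A: minute 23 to minute 30, minute 33 to minute 34, minute 79 to minute 81.
Combining gives A △ B.

minute 23 to minute 30, minute 33 to minute 34, minute 59 to minute 66, minute 79 to minute 81, minute 88 to minute 105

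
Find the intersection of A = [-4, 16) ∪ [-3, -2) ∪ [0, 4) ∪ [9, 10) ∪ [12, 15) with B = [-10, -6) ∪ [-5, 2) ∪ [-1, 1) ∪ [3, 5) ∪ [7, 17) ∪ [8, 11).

[-4, 2) ∪ [3, 5) ∪ [7, 16)

First set merges to [-4, 16).
Second set merges to [-10, -6), [-5, 2), [3, 5), [7, 17).
[-4, 16) meets the second set on [-4, 2), [3, 5), [7, 16).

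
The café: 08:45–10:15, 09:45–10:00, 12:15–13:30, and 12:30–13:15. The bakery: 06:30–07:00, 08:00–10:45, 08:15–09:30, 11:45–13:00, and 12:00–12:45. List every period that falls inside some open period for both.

First set merges to 08:45–10:15, 12:15–13:30.
Second set merges to 06:30–07:00, 08:00–10:45, 11:45–13:00.
08:45–10:15 overlaps B on 08:45–10:15.
12:15–13:30 overlaps B on 12:15–13:00.

08:45–10:15, 12:15–13:00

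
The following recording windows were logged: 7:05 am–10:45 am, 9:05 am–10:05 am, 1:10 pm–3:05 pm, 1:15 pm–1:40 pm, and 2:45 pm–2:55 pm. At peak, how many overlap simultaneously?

At 9:05 am, 2 of the intervals are simultaneously active.
No point has more.

2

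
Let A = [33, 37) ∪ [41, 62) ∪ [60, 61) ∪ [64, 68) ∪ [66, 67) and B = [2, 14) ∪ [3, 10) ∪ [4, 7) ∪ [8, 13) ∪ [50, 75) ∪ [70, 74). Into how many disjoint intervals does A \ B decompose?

Merge the first list: [33, 37), [41, 62), [64, 68).
Merge the second list: [2, 14), [50, 75).
A \ B = [33, 37), [41, 50).
That is 2 disjoint pieces.

2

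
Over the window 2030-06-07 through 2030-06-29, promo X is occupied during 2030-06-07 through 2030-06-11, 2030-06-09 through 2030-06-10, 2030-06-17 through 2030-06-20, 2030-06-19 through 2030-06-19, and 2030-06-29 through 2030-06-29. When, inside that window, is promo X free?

2030-06-12 through 2030-06-16, 2030-06-21 through 2030-06-28

Covered (merged): 2030-06-07 through 2030-06-11, 2030-06-17 through 2030-06-20, 2030-06-29 through 2030-06-29.
Uncovered inside 2030-06-07 through 2030-06-29: 2030-06-12 through 2030-06-16, 2030-06-21 through 2030-06-28.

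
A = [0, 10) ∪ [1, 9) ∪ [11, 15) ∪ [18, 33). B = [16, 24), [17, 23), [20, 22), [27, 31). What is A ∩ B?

[18, 24) ∪ [27, 31)

First set merges to [0, 10), [11, 15), [18, 33).
Second set merges to [16, 24), [27, 31).
[0, 10): no overlap with the second set.
[11, 15): no overlap with the second set.
[18, 33) meets the second set on [18, 24), [27, 31).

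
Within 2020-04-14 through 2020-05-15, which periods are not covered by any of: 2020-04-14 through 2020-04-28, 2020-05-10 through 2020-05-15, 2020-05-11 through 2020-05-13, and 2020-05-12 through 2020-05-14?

2020-04-29 through 2020-05-09

After merging, the occupied span is 2020-04-14 through 2020-04-28, 2020-05-10 through 2020-05-15.
Complement within 2020-04-14 through 2020-05-15: 2020-04-29 through 2020-05-09.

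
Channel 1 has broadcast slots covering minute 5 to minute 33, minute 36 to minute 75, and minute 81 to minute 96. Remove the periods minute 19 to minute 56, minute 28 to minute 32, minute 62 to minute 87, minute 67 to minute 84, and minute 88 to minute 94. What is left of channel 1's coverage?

Merge the second list: minute 19 to minute 56, minute 62 to minute 87, minute 88 to minute 94.
minute 5 to minute 33 minus B → minute 5 to minute 19.
minute 36 to minute 75 minus B → minute 56 to minute 62.
minute 81 to minute 96 minus B → minute 87 to minute 88, minute 94 to minute 96.

minute 5 to minute 19, minute 56 to minute 62, minute 87 to minute 88, minute 94 to minute 96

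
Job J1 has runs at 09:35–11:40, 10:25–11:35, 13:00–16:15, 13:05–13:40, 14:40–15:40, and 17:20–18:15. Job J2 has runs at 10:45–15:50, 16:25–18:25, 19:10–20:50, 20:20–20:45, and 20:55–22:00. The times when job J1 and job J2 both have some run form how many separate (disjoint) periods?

First set merges to 09:35–11:40, 13:00–16:15, 17:20–18:15.
Second set merges to 10:45–15:50, 16:25–18:25, 19:10–20:50, 20:55–22:00.
A ∩ B = 10:45–11:40, 13:00–15:50, 17:20–18:15.
That is 3 disjoint pieces.

3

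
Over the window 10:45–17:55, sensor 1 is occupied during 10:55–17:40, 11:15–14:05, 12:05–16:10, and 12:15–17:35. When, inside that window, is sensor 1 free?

After merging, the occupied span is 10:55-17:40.
Gaps within 10:45-17:55: 10:45-10:55, 17:40-17:55.

10:45-10:55, 17:40-17:55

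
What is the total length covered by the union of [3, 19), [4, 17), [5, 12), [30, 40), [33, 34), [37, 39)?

Merged: [3, 19), [30, 40).
Lengths: 16 + 10 = 26.

26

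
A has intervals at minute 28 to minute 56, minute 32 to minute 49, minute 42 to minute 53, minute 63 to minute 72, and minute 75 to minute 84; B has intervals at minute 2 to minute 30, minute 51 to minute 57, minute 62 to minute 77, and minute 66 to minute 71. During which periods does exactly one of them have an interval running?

minute 2 to minute 28, minute 30 to minute 51, minute 56 to minute 57, minute 62 to minute 63, minute 72 to minute 75, minute 77 to minute 84

A, merged: minute 28 to minute 56, minute 63 to minute 72, minute 75 to minute 84.
B, merged: minute 2 to minute 30, minute 51 to minute 57, minute 62 to minute 77.
Only in the first: minute 30 to minute 51, minute 77 to minute 84.
Only in the second: minute 2 to minute 28, minute 56 to minute 57, minute 62 to minute 63, minute 72 to minute 75.
Together these are the periods covered by exactly one.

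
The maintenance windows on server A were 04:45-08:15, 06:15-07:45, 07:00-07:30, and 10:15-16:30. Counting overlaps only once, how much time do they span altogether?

9 h 45 min

Merged: 04:45–08:15, 10:15–16:30.
Lengths: 3 h 30 min + 6 h 15 min = 9 h 45 min.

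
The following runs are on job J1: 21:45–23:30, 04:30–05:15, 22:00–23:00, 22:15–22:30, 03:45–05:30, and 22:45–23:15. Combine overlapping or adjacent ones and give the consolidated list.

Sort by start: 03:45–05:30, 04:30–05:15, 21:45–23:30, 22:00–23:00, 22:15–22:30, 22:45–23:15.
04:30–05:15 overlaps/touches 03:45–05:30 → extend to 03:45–05:30.
21:45–23:30 is disjoint → start new block.
22:00–23:00 overlaps/touches 21:45–23:30 → extend to 21:45–23:30.
22:15–22:30 overlaps/touches 21:45–23:30 → extend to 21:45–23:30.
22:45–23:15 overlaps/touches 21:45–23:30 → extend to 21:45–23:30.

03:45–05:30, 21:45–23:30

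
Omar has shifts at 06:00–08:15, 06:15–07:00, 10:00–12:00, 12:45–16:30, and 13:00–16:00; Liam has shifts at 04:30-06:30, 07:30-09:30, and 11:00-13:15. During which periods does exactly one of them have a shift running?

Merge the first list: 06:00-08:15, 10:00-12:00, 12:45-16:30.
A \ B = 06:30-07:30, 10:00-11:00, 13:15-16:30.
B \ A = 04:30-06:00, 08:15-09:30, 12:00-12:45.
Union of the two gives the symmetric difference.

04:30-06:00, 06:30-07:30, 08:15-09:30, 10:00-11:00, 12:00-12:45, 13:15-16:30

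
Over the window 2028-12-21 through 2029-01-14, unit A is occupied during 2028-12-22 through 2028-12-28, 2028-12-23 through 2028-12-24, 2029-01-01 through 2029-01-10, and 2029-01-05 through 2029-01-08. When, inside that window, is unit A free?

After merging, the occupied span is 2028-12-22 through 2028-12-28, 2029-01-01 through 2029-01-10.
Complement within 2028-12-21 through 2029-01-14: 2028-12-21 through 2028-12-21, 2028-12-29 through 2028-12-31, 2029-01-11 through 2029-01-14.

2028-12-21 through 2028-12-21, 2028-12-29 through 2028-12-31, 2029-01-11 through 2029-01-14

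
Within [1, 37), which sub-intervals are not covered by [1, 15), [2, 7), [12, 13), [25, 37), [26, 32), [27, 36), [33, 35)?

[15, 25)

The merged coverage is [1, 15), [25, 37).
Gaps within [1, 37): [15, 25).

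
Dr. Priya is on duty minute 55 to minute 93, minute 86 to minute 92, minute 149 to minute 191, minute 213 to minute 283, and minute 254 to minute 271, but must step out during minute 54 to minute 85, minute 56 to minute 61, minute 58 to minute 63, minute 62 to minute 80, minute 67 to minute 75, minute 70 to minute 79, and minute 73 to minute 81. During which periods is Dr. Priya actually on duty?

Merge the first list: minute 55 to minute 93, minute 149 to minute 191, minute 213 to minute 283.
Merge the second list: minute 54 to minute 85.
minute 55 to minute 93 minus B → minute 85 to minute 93.
minute 149 to minute 191: no B overlap → unchanged.
minute 213 to minute 283: no B overlap → unchanged.

minute 85 to minute 93, minute 149 to minute 191, minute 213 to minute 283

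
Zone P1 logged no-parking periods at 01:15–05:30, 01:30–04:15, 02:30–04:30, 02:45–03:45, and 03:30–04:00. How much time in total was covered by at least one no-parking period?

4 h 15 min

Merged: 01:15–05:30.
Length: 4 h 15 min.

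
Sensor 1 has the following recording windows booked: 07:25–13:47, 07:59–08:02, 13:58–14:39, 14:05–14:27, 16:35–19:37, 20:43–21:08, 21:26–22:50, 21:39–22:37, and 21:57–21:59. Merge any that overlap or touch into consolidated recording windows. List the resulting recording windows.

07:25–13:47, 13:58–14:39, 16:35–19:37, 20:43–21:08, 21:26–22:50

07:59–08:02 overlaps/touches 07:25–13:47 → extend to 07:25–13:47.
13:58–14:39 is disjoint → start new block.
14:05–14:27 overlaps/touches 13:58–14:39 → extend to 13:58–14:39.
16:35–19:37 is disjoint → start new block.
20:43–21:08 is disjoint → start new block.
21:26–22:50 is disjoint → start new block.
21:39–22:37 overlaps/touches 21:26–22:50 → extend to 21:26–22:50.
21:57–21:59 overlaps/touches 21:26–22:50 → extend to 21:26–22:50.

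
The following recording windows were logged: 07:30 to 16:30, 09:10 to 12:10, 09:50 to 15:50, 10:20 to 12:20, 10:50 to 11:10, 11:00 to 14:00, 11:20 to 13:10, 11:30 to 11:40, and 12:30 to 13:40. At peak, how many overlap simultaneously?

7

Walk the sorted start/end points keeping a running depth.
The depth first hits 7 at 11:30.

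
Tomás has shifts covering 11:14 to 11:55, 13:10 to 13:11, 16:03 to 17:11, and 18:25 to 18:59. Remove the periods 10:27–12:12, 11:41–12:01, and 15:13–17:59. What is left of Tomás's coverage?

Second set merges to 10:27-12:12, 15:13-17:59.
11:14-11:55: fully covered by B → removed.
13:10-13:11: no B overlap → unchanged.
16:03-17:11: fully covered by B → removed.
18:25-18:59: no B overlap → unchanged.

13:10-13:11, 18:25-18:59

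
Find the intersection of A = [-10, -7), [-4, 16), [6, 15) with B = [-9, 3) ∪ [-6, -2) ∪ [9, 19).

A, merged: [-10, -7), [-4, 16).
B, merged: [-9, 3), [9, 19).
[-10, -7) overlaps B on [-9, -7).
[-4, 16) overlaps B on [-4, 3), [9, 16).

[-9, -7) ∪ [-4, 3) ∪ [9, 16)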